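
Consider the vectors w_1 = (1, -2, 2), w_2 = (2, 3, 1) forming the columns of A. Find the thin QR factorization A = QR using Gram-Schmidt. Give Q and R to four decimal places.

e_1 = w_1/‖w_1‖ = (1, -2, 2)/3.0000 = (0.3333, -0.6667, 0.6667).
r_{12} = e_1·w_2 = -0.6667.
u_2 = w_2 + 0.6667·e_1 = (2.2222, 2.5556, 1.4444).
‖u_2‖ = 3.6818, so e_2 = (0.6036, 0.6941, 0.3923).

Q = [[0.3333, 0.6036], [-0.6667, 0.6941], [0.6667, 0.3923]], R = [[3.0000, -0.6667], [0.0000, 3.6818]]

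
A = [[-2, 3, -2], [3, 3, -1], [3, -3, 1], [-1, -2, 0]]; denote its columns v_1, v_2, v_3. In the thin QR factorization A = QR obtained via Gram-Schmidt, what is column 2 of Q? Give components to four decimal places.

q_1 = v_1/‖v_1‖ = (-2, 3, 3, -1)/4.7958 = (-0.4170, 0.6255, 0.6255, -0.2085).
r_{12} = q_1·v_2 = -0.8341.
u_2 = v_2 + 0.8341·q_1 = (2.6522, 3.5217, -2.4783, -2.1739).
‖u_2‖ = 5.5049, so q_2 = (0.4818, 0.6397, -0.4502, -0.3949).

q_2 = (0.4818, 0.6397, -0.4502, -0.3949)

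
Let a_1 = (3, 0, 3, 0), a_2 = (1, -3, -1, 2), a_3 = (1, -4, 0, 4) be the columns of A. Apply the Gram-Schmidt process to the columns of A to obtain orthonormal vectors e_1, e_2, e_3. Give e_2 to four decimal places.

e_2 = (0.2582, -0.7746, -0.2582, 0.5164)

e_1 = a_1/‖a_1‖ = (3, 0, 3, 0)/4.2426 = (0.7071, 0.0000, 0.7071, 0.0000).
r_{12} = e_1·a_2 = 0.0000.
u_2 = a_2 + 0.0000·e_1 = (1.0000, -3.0000, -1.0000, 2.0000).
‖u_2‖ = 3.8730, so e_2 = (0.2582, -0.7746, -0.2582, 0.5164).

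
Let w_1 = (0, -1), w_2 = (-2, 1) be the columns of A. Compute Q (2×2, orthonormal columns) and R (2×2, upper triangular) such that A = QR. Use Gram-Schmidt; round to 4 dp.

w_1 = (0, -1); ‖w_1‖ = 1.0000, so e_1 = (0.0000, -1.0000).
e_1·w_2 = 0.0000·(-2) + (-1.0000)·1 = -1.0000.
u_2 = w_2 + 1.0000·e_1 = (-2.0000, 0.0000).
‖u_2‖ = 2.0000, so e_2 = (-1.0000, 0.0000).

Q = [[0.0000, -1.0000], [-1.0000, 0.0000]], R = [[1.0000, -1.0000], [0.0000, 2.0000]]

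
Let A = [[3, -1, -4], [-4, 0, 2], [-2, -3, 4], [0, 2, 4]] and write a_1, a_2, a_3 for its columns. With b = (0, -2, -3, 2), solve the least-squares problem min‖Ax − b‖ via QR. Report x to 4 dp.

x = (0.5201, 0.8171, 0.1262)

e_1 = a_1/‖a_1‖ = (3, -4, -2, 0)/5.3852 = (0.5571, -0.7428, -0.3714, 0.0000).
r_{12} = e_1·a_2 = 0.5571.
u_2 = a_2 − 0.5571·e_1 = (-1.3103, 0.4138, -2.7931, 2.0000).
‖u_2‖ = 3.7000, so e_2 = (-0.3542, 0.1118, -0.7549, 0.5405).
r_{13} = e_1·a_3 = -5.1995; r_{23} = e_2·a_3 = 0.7829.
u_3 = a_3 + 5.1995·e_1 − 0.7829·e_2 = (-0.8262, -1.9496, 2.6599, 3.5768).
‖u_3‖ = 4.9348, so e_3 = (-0.1674, -0.3951, 0.5390, 0.7248).
Qᵀb = (2.5997, 3.1221, 0.6227).
Back-substitute: x_3 = 0.6227/4.9348 = 0.1262.
x_2 = (3.1221 − 0.7829·0.1262)/3.7000 = 0.8171.
x_1 = (2.5997 − 0.5571·0.8171 + 5.1995·0.1262)/5.3852 = 0.5201.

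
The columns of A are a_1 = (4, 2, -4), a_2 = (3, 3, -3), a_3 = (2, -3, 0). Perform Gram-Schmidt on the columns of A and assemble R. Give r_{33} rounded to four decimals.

r_{33} = 1.4142

e_1 = a_1/‖a_1‖ = (4, 2, -4)/6.0000 = (0.6667, 0.3333, -0.6667).
r_{12} = e_1·a_2 = 5.0000.
u_2 = a_2 − 5.0000·e_1 = (-0.3333, 1.3333, 0.3333).
‖u_2‖ = 1.4142, so e_2 = (-0.2357, 0.9428, 0.2357).
r_{13} = e_1·a_3 = 0.3333; r_{23} = e_2·a_3 = -3.2998.
u_3 = a_3 − 0.3333·e_1 + 3.2998·e_2 = (1.0000, 0.0000, 1.0000).
r_{33} = ‖u_3‖ = 1.4142.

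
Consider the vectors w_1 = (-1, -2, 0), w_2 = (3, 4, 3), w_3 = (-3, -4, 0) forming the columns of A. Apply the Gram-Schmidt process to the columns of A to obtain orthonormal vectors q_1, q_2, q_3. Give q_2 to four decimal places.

q_2 = (0.2556, -0.1278, 0.9583)

w_1 = (-1, -2, 0); ‖w_1‖ = 2.2361, so q_1 = (-0.4472, -0.8944, 0.0000).
q_1·w_2 = (-0.4472)·3 + (-0.8944)·4 + 0.0000·3 = -4.9193.
u_2 = w_2 + 4.9193·q_1 = (0.8000, -0.4000, 3.0000).
‖u_2‖ = 3.1305, so q_2 = (0.2556, -0.1278, 0.9583).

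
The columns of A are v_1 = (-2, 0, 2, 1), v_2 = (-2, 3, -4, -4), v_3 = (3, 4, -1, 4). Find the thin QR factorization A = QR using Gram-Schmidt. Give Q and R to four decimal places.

Q = [[-0.6667, -0.6137, 0.1884], [0.0000, 0.4874, 0.7735], [0.6667, -0.3610, -0.1092], [0.3333, -0.5054, 0.5952]], R = [[3.0000, -2.6667, -1.3333], [0.0000, 6.1554, -1.5524], [0.0000, 0.0000, 6.1492]]

v_1 = (-2, 0, 2, 1); ‖v_1‖ = 3.0000, so q_1 = (-0.6667, 0.0000, 0.6667, 0.3333).
q_1·v_2 = (-0.6667)·(-2) + 0.0000·3 + 0.6667·(-4) + 0.3333·(-4) = -2.6667.
u_2 = v_2 + 2.6667·q_1 = (-3.7778, 3.0000, -2.2222, -3.1111).
‖u_2‖ = 6.1554, so q_2 = (-0.6137, 0.4874, -0.3610, -0.5054).
q_1·v_3 = (-0.6667)·3 + 0.0000·4 + 0.6667·(-1) + 0.3333·4 = -1.3333; q_2·v_3 = (-0.6137)·3 + 0.4874·4 + (-0.3610)·(-1) + (-0.5054)·4 = -1.5524.
u_3 = v_3 + 1.3333·q_1 + 1.5524·q_2 = (1.1584, 4.7566, -0.6716, 3.6598).
‖u_3‖ = 6.1492, so q_3 = (0.1884, 0.7735, -0.1092, 0.5952).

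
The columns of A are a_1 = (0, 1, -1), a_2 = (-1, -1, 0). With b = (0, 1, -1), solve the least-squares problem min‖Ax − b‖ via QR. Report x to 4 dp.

x = (1.0000, 0.0000)

a_1 = (0, 1, -1); ‖a_1‖ = 1.4142, so e_1 = (0.0000, 0.7071, -0.7071).
e_1·a_2 = 0.0000·(-1) + 0.7071·(-1) + (-0.7071)·0 = -0.7071.
u_2 = a_2 + 0.7071·e_1 = (-1.0000, -0.5000, -0.5000).
‖u_2‖ = 1.2247, so e_2 = (-0.8165, -0.4082, -0.4082).
Qᵀb = (1.4142, 0.0000).
Back-substitute: x_2 = 0.0000/1.2247 = 0.0000.
x_1 = (1.4142 + 0.7071·0.0000)/1.4142 = 1.0000.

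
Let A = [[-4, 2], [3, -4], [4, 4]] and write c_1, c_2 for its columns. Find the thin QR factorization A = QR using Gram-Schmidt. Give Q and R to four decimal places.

Q = [[-0.6247, 0.2698], [0.4685, -0.6213], [0.6247, 0.7357]], R = [[6.4031, -0.6247], [0.0000, 5.9674]]

c_1 = (-4, 3, 4); ‖c_1‖ = 6.4031, so q_1 = (-0.6247, 0.4685, 0.6247).
q_1·c_2 = (-0.6247)·2 + 0.4685·(-4) + 0.6247·4 = -0.6247.
u_2 = c_2 + 0.6247·q_1 = (1.6098, -3.7073, 4.3902).
‖u_2‖ = 5.9674, so q_2 = (0.2698, -0.6213, 0.7357).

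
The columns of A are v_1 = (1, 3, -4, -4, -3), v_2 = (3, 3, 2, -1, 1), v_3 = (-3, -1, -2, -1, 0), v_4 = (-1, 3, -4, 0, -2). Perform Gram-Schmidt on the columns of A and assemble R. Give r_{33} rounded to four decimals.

v_1 = (1, 3, -4, -4, -3); ‖v_1‖ = 7.1414, so e_1 = (0.1400, 0.4201, -0.5601, -0.5601, -0.4201).
e_1·v_2 = 0.1400·3 + 0.4201·3 + (-0.5601)·2 + (-0.5601)·(-1) + (-0.4201)·1 = 0.7001.
u_2 = v_2 − 0.7001·e_1 = (2.9020, 2.7059, 2.3922, -0.6078, 1.2941).
‖u_2‖ = 4.8487, so e_2 = (0.5985, 0.5581, 0.4934, -0.1254, 0.2669).
e_1·v_3 = 0.1400·(-3) + 0.4201·(-1) + (-0.5601)·(-2) + (-0.5601)·(-1) + (-0.4201)·0 = 0.8402; e_2·v_3 = 0.5985·(-3) + 0.5581·(-1) + 0.4934·(-2) + (-0.1254)·(-1) + 0.2669·0 = -3.2149.
u_3 = v_3 − 0.8402·e_1 + 3.2149·e_2 = (-1.1935, 0.4412, 0.0567, -0.9324, 1.2110).
r_{33} = ‖u_3‖ = 1.9895.

r_{33} = 1.9895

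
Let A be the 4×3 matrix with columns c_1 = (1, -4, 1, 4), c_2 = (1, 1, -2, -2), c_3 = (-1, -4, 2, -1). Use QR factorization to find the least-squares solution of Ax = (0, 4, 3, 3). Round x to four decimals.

c_1 = (1, -4, 1, 4); ‖c_1‖ = 5.8310, so e_1 = (0.1715, -0.6860, 0.1715, 0.6860).
e_1·c_2 = 0.1715·1 + (-0.6860)·1 + 0.1715·(-2) + 0.6860·(-2) = -2.2295.
u_2 = c_2 + 2.2295·e_1 = (1.3824, -0.5294, -1.6176, -0.4706).
‖u_2‖ = 2.2426, so e_2 = (0.6164, -0.2361, -0.7213, -0.2098).
e_1·c_3 = 0.1715·(-1) + (-0.6860)·(-4) + 0.1715·2 + 0.6860·(-1) = 2.2295; e_2·c_3 = 0.6164·(-1) + (-0.2361)·(-4) + (-0.7213)·2 + (-0.2098)·(-1) = -0.9049.
u_3 = c_3 − 2.2295·e_1 + 0.9049·e_2 = (-0.8246, -2.6842, 0.9649, -2.7193).
‖u_3‖ = 4.0262, so e_3 = (-0.2048, -0.6667, 0.2397, -0.6754).
Qᵀb = (-0.1715, -3.7377, -3.9739).
Back-substitute: x_3 = -3.9739/4.0262 = -0.9870.
x_2 = (-3.7377 + 0.9049·(-0.9870))/2.2426 = -2.0649.
x_1 = (-0.1715 + 2.2295·(-2.0649) − 2.2295·(-0.9870))/5.8310 = -0.4416.

x = (-0.4416, -2.0649, -0.9870)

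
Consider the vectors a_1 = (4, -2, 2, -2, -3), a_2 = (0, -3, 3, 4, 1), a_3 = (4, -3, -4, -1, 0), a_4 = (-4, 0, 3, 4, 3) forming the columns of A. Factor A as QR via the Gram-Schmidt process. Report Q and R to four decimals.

a_1 = (4, -2, 2, -2, -3); ‖a_1‖ = 6.0828, so e_1 = (0.6576, -0.3288, 0.3288, -0.3288, -0.4932).
e_1·a_2 = 0.6576·0 + (-0.3288)·(-3) + 0.3288·3 + (-0.3288)·4 + (-0.4932)·1 = 0.1644.
u_2 = a_2 − 0.1644·e_1 = (-0.1081, -2.9459, 2.9459, 4.0541, 1.0811).
‖u_2‖ = 5.9138, so e_2 = (-0.0183, -0.4981, 0.4981, 0.6855, 0.1828).
e_1·a_3 = 0.6576·4 + (-0.3288)·(-3) + 0.3288·(-4) + (-0.3288)·(-1) + (-0.4932)·0 = 2.6304; e_2·a_3 = (-0.0183)·4 + (-0.4981)·(-3) + 0.4981·(-4) + 0.6855·(-1) + 0.1828·0 = -1.2568.
u_3 = a_3 − 2.6304·e_1 + 1.2568·e_2 = (2.2473, -2.7612, -4.2388, 0.7264, 1.5270).
‖u_3‖ = 5.7881, so e_3 = (0.3883, -0.4771, -0.7323, 0.1255, 0.2638).
e_1·a_4 = 0.6576·(-4) + (-0.3288)·0 + 0.3288·3 + (-0.3288)·4 + (-0.4932)·3 = -4.4388; e_2·a_4 = (-0.0183)·(-4) + (-0.4981)·0 + 0.4981·3 + 0.6855·4 + 0.1828·3 = 4.8581; e_3·a_4 = 0.3883·(-4) + (-0.4771)·0 + (-0.7323)·3 + 0.1255·4 + 0.2638·3 = -2.4566.
u_4 = a_4 + 4.4388·e_1 − 4.8581·e_2 + 2.4566·e_3 = (-0.0385, -0.2113, 0.2404, -0.4815, 0.5708).
‖u_4‖ = 0.8134, so e_4 = (-0.0473, -0.2598, 0.2955, -0.5920, 0.7018).

Q = [[0.6576, -0.0183, 0.3883, -0.0473], [-0.3288, -0.4981, -0.4771, -0.2598], [0.3288, 0.4981, -0.7323, 0.2955], [-0.3288, 0.6855, 0.1255, -0.5920], [-0.4932, 0.1828, 0.2638, 0.7018]], R = [[6.0828, 0.1644, 2.6304, -4.4388], [0.0000, 5.9138, -1.2568, 4.8581], [0.0000, 0.0000, 5.7881, -2.4566], [0.0000, 0.0000, 0.0000, 0.8134]]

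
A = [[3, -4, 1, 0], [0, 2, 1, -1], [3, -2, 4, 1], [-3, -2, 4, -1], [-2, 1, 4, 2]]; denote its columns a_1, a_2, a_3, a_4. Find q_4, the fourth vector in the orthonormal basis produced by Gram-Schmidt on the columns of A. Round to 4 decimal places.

q_4 = (-0.0003, -0.7040, -0.0096, -0.4007, 0.5863)

q_1 = a_1/‖a_1‖ = (3, 0, 3, -3, -2)/5.5678 = (0.5388, 0.0000, 0.5388, -0.5388, -0.3592).
r_{12} = q_1·a_2 = -2.5145.
u_2 = a_2 + 2.5145·q_1 = (-2.6452, 2.0000, -0.6452, -3.3548, 0.0968).
‖u_2‖ = 4.7621, so q_2 = (-0.5555, 0.4200, -0.1355, -0.7045, 0.0203).
r_{13} = q_1·a_3 = -0.8980; r_{23} = q_2·a_3 = -3.4141.
u_3 = a_3 + 0.8980·q_1 + 3.4141·q_2 = (-0.4125, 2.4339, 4.0213, 1.1110, 3.7468).
‖u_3‖ = 6.1268, so q_3 = (-0.0673, 0.3972, 0.6564, 0.1813, 0.6115).
r_{14} = q_1·a_4 = 0.3592; r_{24} = q_2·a_4 = 0.1897; r_{34} = q_3·a_4 = 1.3009.
u_4 = a_4 − 0.3592·q_1 − 0.1897·q_2 − 1.3009·q_3 = (-0.0006, -1.5964, -0.0217, -0.9087, 1.3296).
‖u_4‖ = 2.2678, so q_4 = (-0.0003, -0.7040, -0.0096, -0.4007, 0.5863).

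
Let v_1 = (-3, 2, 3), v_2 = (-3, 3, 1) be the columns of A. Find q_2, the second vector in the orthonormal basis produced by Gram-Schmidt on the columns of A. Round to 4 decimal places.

v_1 = (-3, 2, 3); ‖v_1‖ = 4.6904, so q_1 = (-0.6396, 0.4264, 0.6396).
q_1·v_2 = (-0.6396)·(-3) + 0.4264·3 + 0.6396·1 = 3.8376.
u_2 = v_2 − 3.8376·q_1 = (-0.5455, 1.3636, -1.4545).
‖u_2‖ = 2.0671, so q_2 = (-0.2639, 0.6597, -0.7037).

q_2 = (-0.2639, 0.6597, -0.7037)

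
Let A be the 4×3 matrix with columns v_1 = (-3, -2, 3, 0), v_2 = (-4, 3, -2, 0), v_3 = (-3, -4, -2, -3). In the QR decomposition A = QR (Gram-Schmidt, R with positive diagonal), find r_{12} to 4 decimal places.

r_{12} = 0.0000

e_1 = v_1/‖v_1‖ = (-3, -2, 3, 0)/4.6904 = (-0.6396, -0.4264, 0.6396, 0.0000).
r_{12} = e_1·v_2 = 0.0000.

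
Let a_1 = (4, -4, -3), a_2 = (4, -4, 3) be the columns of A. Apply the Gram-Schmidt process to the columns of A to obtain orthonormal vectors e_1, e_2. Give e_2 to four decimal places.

a_1 = (4, -4, -3); ‖a_1‖ = 6.4031, so e_1 = (0.6247, -0.6247, -0.4685).
e_1·a_2 = 0.6247·4 + (-0.6247)·(-4) + (-0.4685)·3 = 3.5920.
u_2 = a_2 − 3.5920·e_1 = (1.7561, -1.7561, 4.6829).
‖u_2‖ = 5.3007, so e_2 = (0.3313, -0.3313, 0.8835).

e_2 = (0.3313, -0.3313, 0.8835)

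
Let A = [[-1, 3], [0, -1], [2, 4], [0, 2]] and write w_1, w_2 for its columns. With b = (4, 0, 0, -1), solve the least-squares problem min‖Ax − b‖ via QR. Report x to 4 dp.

w_1 = (-1, 0, 2, 0); ‖w_1‖ = 2.2361, so e_1 = (-0.4472, 0.0000, 0.8944, 0.0000).
e_1·w_2 = (-0.4472)·3 + 0.0000·(-1) + 0.8944·4 + 0.0000·2 = 2.2361.
u_2 = w_2 − 2.2361·e_1 = (4.0000, -1.0000, 2.0000, 2.0000).
‖u_2‖ = 5.0000, so e_2 = (0.8000, -0.2000, 0.4000, 0.4000).
Qᵀb = (-1.7889, 2.8000).
Back-substitute: x_2 = 2.8000/5.0000 = 0.5600.
x_1 = (-1.7889 − 2.2361·0.5600)/2.2361 = -1.3600.

x = (-1.3600, 0.5600)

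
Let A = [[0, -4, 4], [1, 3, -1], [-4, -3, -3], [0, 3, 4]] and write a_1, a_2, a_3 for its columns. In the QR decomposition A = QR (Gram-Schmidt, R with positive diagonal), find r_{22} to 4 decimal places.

a_1 = (0, 1, -4, 0); ‖a_1‖ = 4.1231, so q_1 = (0.0000, 0.2425, -0.9701, 0.0000).
q_1·a_2 = 0.0000·(-4) + 0.2425·3 + (-0.9701)·(-3) + 0.0000·3 = 3.6380.
u_2 = a_2 − 3.6380·q_1 = (-4.0000, 2.1176, 0.5294, 3.0000).
r_{22} = ‖u_2‖ = 5.4557.

r_{22} = 5.4557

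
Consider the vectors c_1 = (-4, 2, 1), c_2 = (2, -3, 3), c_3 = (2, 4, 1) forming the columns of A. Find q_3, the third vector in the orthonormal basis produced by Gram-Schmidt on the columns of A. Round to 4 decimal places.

c_1 = (-4, 2, 1); ‖c_1‖ = 4.5826, so q_1 = (-0.8729, 0.4364, 0.2182).
q_1·c_2 = (-0.8729)·2 + 0.4364·(-3) + 0.2182·3 = -2.4004.
u_2 = c_2 + 2.4004·q_1 = (-0.0952, -1.9524, 3.5238).
‖u_2‖ = 4.0297, so q_2 = (-0.0236, -0.4845, 0.8745).
q_1·c_3 = (-0.8729)·2 + 0.4364·4 + 0.2182·1 = 0.2182; q_2·c_3 = (-0.0236)·2 + (-0.4845)·4 + 0.8745·1 = -1.1108.
u_3 = c_3 − 0.2182·q_1 + 1.1108·q_2 = (2.1642, 3.3666, 1.9238).
‖u_3‖ = 4.4405, so q_3 = (0.4874, 0.7581, 0.4332).

q_3 = (0.4874, 0.7581, 0.4332)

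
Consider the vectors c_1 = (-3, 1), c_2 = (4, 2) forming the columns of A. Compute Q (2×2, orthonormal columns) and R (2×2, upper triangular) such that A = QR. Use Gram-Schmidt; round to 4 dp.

c_1 = (-3, 1); ‖c_1‖ = 3.1623, so q_1 = (-0.9487, 0.3162).
q_1·c_2 = (-0.9487)·4 + 0.3162·2 = -3.1623.
u_2 = c_2 + 3.1623·q_1 = (1.0000, 3.0000).
‖u_2‖ = 3.1623, so q_2 = (0.3162, 0.9487).

Q = [[-0.9487, 0.3162], [0.3162, 0.9487]], R = [[3.1623, -3.1623], [0.0000, 3.1623]]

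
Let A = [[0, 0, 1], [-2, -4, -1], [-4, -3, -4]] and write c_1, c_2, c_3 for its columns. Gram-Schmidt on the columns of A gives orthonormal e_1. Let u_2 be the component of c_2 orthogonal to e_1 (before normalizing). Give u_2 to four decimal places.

u_2 = (0.0000, -2.0000, 1.0000)

c_1 = (0, -2, -4); ‖c_1‖ = 4.4721, so e_1 = (0.0000, -0.4472, -0.8944).
e_1·c_2 = 0.0000·0 + (-0.4472)·(-4) + (-0.8944)·(-3) = 4.4721.
u_2 = c_2 − 4.4721·e_1 = (0.0000, -2.0000, 1.0000).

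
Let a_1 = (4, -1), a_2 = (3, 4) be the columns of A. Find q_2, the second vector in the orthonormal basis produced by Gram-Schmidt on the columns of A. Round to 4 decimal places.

a_1 = (4, -1); ‖a_1‖ = 4.1231, so q_1 = (0.9701, -0.2425).
q_1·a_2 = 0.9701·3 + (-0.2425)·4 = 1.9403.
u_2 = a_2 − 1.9403·q_1 = (1.1176, 4.4706).
‖u_2‖ = 4.6082, so q_2 = (0.2425, 0.9701).

q_2 = (0.2425, 0.9701)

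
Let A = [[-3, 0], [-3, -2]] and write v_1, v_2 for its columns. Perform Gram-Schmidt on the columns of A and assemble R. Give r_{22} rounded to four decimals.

v_1 = (-3, -3); ‖v_1‖ = 4.2426, so e_1 = (-0.7071, -0.7071).
e_1·v_2 = (-0.7071)·0 + (-0.7071)·(-2) = 1.4142.
u_2 = v_2 − 1.4142·e_1 = (1.0000, -1.0000).
r_{22} = ‖u_2‖ = 1.4142.

r_{22} = 1.4142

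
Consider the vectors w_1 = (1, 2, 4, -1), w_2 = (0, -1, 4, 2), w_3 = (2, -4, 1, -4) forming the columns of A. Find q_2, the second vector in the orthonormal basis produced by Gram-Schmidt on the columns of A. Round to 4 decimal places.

q_1 = w_1/‖w_1‖ = (1, 2, 4, -1)/4.6904 = (0.2132, 0.4264, 0.8528, -0.2132).
r_{12} = q_1·w_2 = 2.5584.
u_2 = w_2 − 2.5584·q_1 = (-0.5455, -2.0909, 1.8182, 2.5455).
‖u_2‖ = 3.8019, so q_2 = (-0.1435, -0.5500, 0.4782, 0.6695).

q_2 = (-0.1435, -0.5500, 0.4782, 0.6695)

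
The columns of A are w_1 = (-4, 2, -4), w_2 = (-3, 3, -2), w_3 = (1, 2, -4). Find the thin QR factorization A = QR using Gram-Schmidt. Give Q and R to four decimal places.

Q = [[-0.6667, -0.0619, 0.7428], [0.3333, 0.8666, 0.3714], [-0.6667, 0.4952, -0.5571]], R = [[6.0000, 4.3333, 2.6667], [0.0000, 1.7951, -0.3095], [0.0000, 0.0000, 3.7139]]

q_1 = w_1/‖w_1‖ = (-4, 2, -4)/6.0000 = (-0.6667, 0.3333, -0.6667).
r_{12} = q_1·w_2 = 4.3333.
u_2 = w_2 − 4.3333·q_1 = (-0.1111, 1.5556, 0.8889).
‖u_2‖ = 1.7951, so q_2 = (-0.0619, 0.8666, 0.4952).
r_{13} = q_1·w_3 = 2.6667; r_{23} = q_2·w_3 = -0.3095.
u_3 = w_3 − 2.6667·q_1 + 0.3095·q_2 = (2.7586, 1.3793, -2.0690).
‖u_3‖ = 3.7139, so q_3 = (0.7428, 0.3714, -0.5571).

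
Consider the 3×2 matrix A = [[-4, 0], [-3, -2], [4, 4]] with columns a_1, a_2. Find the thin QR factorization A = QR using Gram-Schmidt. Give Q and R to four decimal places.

a_1 = (-4, -3, 4); ‖a_1‖ = 6.4031, so q_1 = (-0.6247, -0.4685, 0.6247).
q_1·a_2 = (-0.6247)·0 + (-0.4685)·(-2) + 0.6247·4 = 3.4358.
u_2 = a_2 − 3.4358·q_1 = (2.1463, -0.3902, 1.8537).
‖u_2‖ = 2.8627, so q_2 = (0.7498, -0.1363, 0.6475).

Q = [[-0.6247, 0.7498], [-0.4685, -0.1363], [0.6247, 0.6475]], R = [[6.4031, 3.4358], [0.0000, 2.8627]]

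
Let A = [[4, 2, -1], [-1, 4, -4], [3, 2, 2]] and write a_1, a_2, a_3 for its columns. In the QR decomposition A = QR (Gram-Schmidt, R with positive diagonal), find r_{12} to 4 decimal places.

e_1 = a_1/‖a_1‖ = (4, -1, 3)/5.0990 = (0.7845, -0.1961, 0.5883).
r_{12} = e_1·a_2 = 1.9612.

r_{12} = 1.9612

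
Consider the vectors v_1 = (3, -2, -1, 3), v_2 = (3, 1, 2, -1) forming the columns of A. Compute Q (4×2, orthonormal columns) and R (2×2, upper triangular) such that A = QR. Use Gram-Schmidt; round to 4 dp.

Q = [[0.6255, 0.7114], [-0.4170, 0.3049], [-0.2085, 0.5420], [0.6255, -0.3275]], R = [[4.7958, 0.4170], [0.0000, 3.8505]]

v_1 = (3, -2, -1, 3); ‖v_1‖ = 4.7958, so q_1 = (0.6255, -0.4170, -0.2085, 0.6255).
q_1·v_2 = 0.6255·3 + (-0.4170)·1 + (-0.2085)·2 + 0.6255·(-1) = 0.4170.
u_2 = v_2 − 0.4170·q_1 = (2.7391, 1.1739, 2.0870, -1.2609).
‖u_2‖ = 3.8505, so q_2 = (0.7114, 0.3049, 0.5420, -0.3275).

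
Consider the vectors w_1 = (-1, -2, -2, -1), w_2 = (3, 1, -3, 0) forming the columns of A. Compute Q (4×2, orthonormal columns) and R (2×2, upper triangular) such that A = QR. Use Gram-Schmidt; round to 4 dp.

Q = [[-0.3162, 0.7131], [-0.6325, 0.2760], [-0.6325, -0.6441], [-0.3162, 0.0230]], R = [[3.1623, 0.3162], [0.0000, 4.3474]]

w_1 = (-1, -2, -2, -1); ‖w_1‖ = 3.1623, so q_1 = (-0.3162, -0.6325, -0.6325, -0.3162).
q_1·w_2 = (-0.3162)·3 + (-0.6325)·1 + (-0.6325)·(-3) + (-0.3162)·0 = 0.3162.
u_2 = w_2 − 0.3162·q_1 = (3.1000, 1.2000, -2.8000, 0.1000).
‖u_2‖ = 4.3474, so q_2 = (0.7131, 0.2760, -0.6441, 0.0230).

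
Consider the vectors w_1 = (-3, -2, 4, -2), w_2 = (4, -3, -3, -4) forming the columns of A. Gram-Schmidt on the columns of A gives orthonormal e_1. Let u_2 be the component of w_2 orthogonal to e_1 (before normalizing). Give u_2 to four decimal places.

u_2 = (3.0909, -3.6061, -1.7879, -4.6061)

w_1 = (-3, -2, 4, -2); ‖w_1‖ = 5.7446, so e_1 = (-0.5222, -0.3482, 0.6963, -0.3482).
e_1·w_2 = (-0.5222)·4 + (-0.3482)·(-3) + 0.6963·(-3) + (-0.3482)·(-4) = -1.7408.
u_2 = w_2 + 1.7408·e_1 = (3.0909, -3.6061, -1.7879, -4.6061).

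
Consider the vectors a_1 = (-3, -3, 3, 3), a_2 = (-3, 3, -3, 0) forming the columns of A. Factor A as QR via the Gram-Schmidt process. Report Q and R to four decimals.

a_1 = (-3, -3, 3, 3); ‖a_1‖ = 6.0000, so q_1 = (-0.5000, -0.5000, 0.5000, 0.5000).
q_1·a_2 = (-0.5000)·(-3) + (-0.5000)·3 + 0.5000·(-3) + 0.5000·0 = -1.5000.
u_2 = a_2 + 1.5000·q_1 = (-3.7500, 2.2500, -2.2500, 0.7500).
‖u_2‖ = 4.9749, so q_2 = (-0.7538, 0.4523, -0.4523, 0.1508).

Q = [[-0.5000, -0.7538], [-0.5000, 0.4523], [0.5000, -0.4523], [0.5000, 0.1508]], R = [[6.0000, -1.5000], [0.0000, 4.9749]]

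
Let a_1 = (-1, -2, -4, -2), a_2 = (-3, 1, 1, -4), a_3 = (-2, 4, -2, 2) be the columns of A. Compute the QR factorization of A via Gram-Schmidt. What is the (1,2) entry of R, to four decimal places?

a_1 = (-1, -2, -4, -2); ‖a_1‖ = 5.0000, so q_1 = (-0.2000, -0.4000, -0.8000, -0.4000).
r_{12} = q_1·a_2 = 1.0000.

r_{12} = 1.0000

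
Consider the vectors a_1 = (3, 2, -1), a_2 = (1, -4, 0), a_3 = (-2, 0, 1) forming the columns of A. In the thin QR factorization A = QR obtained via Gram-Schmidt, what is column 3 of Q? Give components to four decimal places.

q_3 = (0.2741, 0.0685, 0.9593)

q_1 = a_1/‖a_1‖ = (3, 2, -1)/3.7417 = (0.8018, 0.5345, -0.2673).
r_{12} = q_1·a_2 = -1.3363.
u_2 = a_2 + 1.3363·q_1 = (2.0714, -3.2857, -0.3571).
‖u_2‖ = 3.9005, so q_2 = (0.5311, -0.8424, -0.0916).
r_{13} = q_1·a_3 = -1.8708; r_{23} = q_2·a_3 = -1.1537.
u_3 = a_3 + 1.8708·q_1 + 1.1537·q_2 = (0.1127, 0.0282, 0.3944).
‖u_3‖ = 0.4111, so q_3 = (0.2741, 0.0685, 0.9593).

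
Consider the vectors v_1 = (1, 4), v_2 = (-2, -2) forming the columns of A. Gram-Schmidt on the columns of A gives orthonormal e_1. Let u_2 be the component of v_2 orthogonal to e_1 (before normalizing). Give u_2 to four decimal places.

v_1 = (1, 4); ‖v_1‖ = 4.1231, so e_1 = (0.2425, 0.9701).
e_1·v_2 = 0.2425·(-2) + 0.9701·(-2) = -2.4254.
u_2 = v_2 + 2.4254·e_1 = (-1.4118, 0.3529).

u_2 = (-1.4118, 0.3529)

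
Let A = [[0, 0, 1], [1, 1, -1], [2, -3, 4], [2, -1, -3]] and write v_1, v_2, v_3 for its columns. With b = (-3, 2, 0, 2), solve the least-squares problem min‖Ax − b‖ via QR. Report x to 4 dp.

x = (0.9206, 0.2781, -0.3385)

v_1 = (0, 1, 2, 2); ‖v_1‖ = 3.0000, so e_1 = (0.0000, 0.3333, 0.6667, 0.6667).
e_1·v_2 = 0.0000·0 + 0.3333·1 + 0.6667·(-3) + 0.6667·(-1) = -2.3333.
u_2 = v_2 + 2.3333·e_1 = (0.0000, 1.7778, -1.4444, 0.5556).
‖u_2‖ = 2.3570, so e_2 = (0.0000, 0.7542, -0.6128, 0.2357).
e_1·v_3 = 0.0000·1 + 0.3333·(-1) + 0.6667·4 + 0.6667·(-3) = 0.3333; e_2·v_3 = 0.0000·1 + 0.7542·(-1) + (-0.6128)·4 + 0.2357·(-3) = -3.9127.
u_3 = v_3 − 0.3333·e_1 + 3.9127·e_2 = (1.0000, 1.8400, 1.3800, -2.3000).
‖u_3‖ = 3.4029, so e_3 = (0.2939, 0.5407, 0.4055, -0.6759).
Qᵀb = (2.0000, 1.9799, -1.1519).
Back-substitute: x_3 = -1.1519/3.4029 = -0.3385.
x_2 = (1.9799 + 3.9127·(-0.3385))/2.3570 = 0.2781.
x_1 = (2.0000 + 2.3333·0.2781 − 0.3333·(-0.3385))/3.0000 = 0.9206.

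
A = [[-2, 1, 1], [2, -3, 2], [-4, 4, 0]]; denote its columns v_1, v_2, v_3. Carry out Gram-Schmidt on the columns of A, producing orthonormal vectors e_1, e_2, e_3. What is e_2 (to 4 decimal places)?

v_1 = (-2, 2, -4); ‖v_1‖ = 4.8990, so e_1 = (-0.4082, 0.4082, -0.8165).
e_1·v_2 = (-0.4082)·1 + 0.4082·(-3) + (-0.8165)·4 = -4.8990.
u_2 = v_2 + 4.8990·e_1 = (-1.0000, -1.0000, 0.0000).
‖u_2‖ = 1.4142, so e_2 = (-0.7071, -0.7071, 0.0000).

e_2 = (-0.7071, -0.7071, 0.0000)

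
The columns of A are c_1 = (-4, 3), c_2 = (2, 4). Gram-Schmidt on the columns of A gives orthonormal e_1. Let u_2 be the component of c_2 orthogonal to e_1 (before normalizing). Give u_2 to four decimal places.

c_1 = (-4, 3); ‖c_1‖ = 5.0000, so e_1 = (-0.8000, 0.6000).
e_1·c_2 = (-0.8000)·2 + 0.6000·4 = 0.8000.
u_2 = c_2 − 0.8000·e_1 = (2.6400, 3.5200).

u_2 = (2.6400, 3.5200)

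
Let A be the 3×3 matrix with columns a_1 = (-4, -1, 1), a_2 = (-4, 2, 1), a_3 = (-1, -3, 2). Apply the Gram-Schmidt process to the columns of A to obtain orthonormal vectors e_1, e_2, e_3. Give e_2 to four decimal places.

e_2 = (-0.2287, 0.9718, 0.0572)

a_1 = (-4, -1, 1); ‖a_1‖ = 4.2426, so e_1 = (-0.9428, -0.2357, 0.2357).
e_1·a_2 = (-0.9428)·(-4) + (-0.2357)·2 + 0.2357·1 = 3.5355.
u_2 = a_2 − 3.5355·e_1 = (-0.6667, 2.8333, 0.1667).
‖u_2‖ = 2.9155, so e_2 = (-0.2287, 0.9718, 0.0572).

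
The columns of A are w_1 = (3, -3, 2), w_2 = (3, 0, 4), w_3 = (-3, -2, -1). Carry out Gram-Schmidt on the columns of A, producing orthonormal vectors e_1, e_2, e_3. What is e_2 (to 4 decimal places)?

w_1 = (3, -3, 2); ‖w_1‖ = 4.6904, so e_1 = (0.6396, -0.6396, 0.4264).
e_1·w_2 = 0.6396·3 + (-0.6396)·0 + 0.4264·4 = 3.6244.
u_2 = w_2 − 3.6244·e_1 = (0.6818, 2.3182, 2.4545).
‖u_2‖ = 3.4444, so e_2 = (0.1980, 0.6730, 0.7126).

e_2 = (0.1980, 0.6730, 0.7126)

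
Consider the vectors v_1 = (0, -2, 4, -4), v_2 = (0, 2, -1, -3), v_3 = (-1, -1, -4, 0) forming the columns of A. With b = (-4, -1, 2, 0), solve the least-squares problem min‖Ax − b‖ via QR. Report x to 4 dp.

e_1 = v_1/‖v_1‖ = (0, -2, 4, -4)/6.0000 = (0.0000, -0.3333, 0.6667, -0.6667).
r_{12} = e_1·v_2 = 0.6667.
u_2 = v_2 − 0.6667·e_1 = (0.0000, 2.2222, -1.4444, -2.5556).
‖u_2‖ = 3.6818, so e_2 = (0.0000, 0.6036, -0.3923, -0.6941).
r_{13} = e_1·v_3 = -2.3333; r_{23} = e_2·v_3 = 0.9657.
u_3 = v_3 + 2.3333·e_1 − 0.9657·e_2 = (-1.0000, -2.3607, -2.0656, -0.8852).
‖u_3‖ = 3.4092, so e_3 = (-0.2933, -0.6924, -0.6059, -0.2597).
Qᵀb = (1.6667, -1.3882, 0.6540).
Back-substitute: x_3 = 0.6540/3.4092 = 0.1918.
x_2 = (-1.3882 − 0.9657·0.1918)/3.6818 = -0.4274.
x_1 = (1.6667 − 0.6667·(-0.4274) + 2.3333·0.1918)/6.0000 = 0.3999.

x = (0.3999, -0.4274, 0.1918)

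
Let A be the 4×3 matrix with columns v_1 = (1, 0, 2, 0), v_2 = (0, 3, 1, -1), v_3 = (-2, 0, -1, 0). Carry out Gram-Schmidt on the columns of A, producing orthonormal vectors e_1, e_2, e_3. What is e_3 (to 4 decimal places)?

v_1 = (1, 0, 2, 0); ‖v_1‖ = 2.2361, so e_1 = (0.4472, 0.0000, 0.8944, 0.0000).
e_1·v_2 = 0.4472·0 + 0.0000·3 + 0.8944·1 + 0.0000·(-1) = 0.8944.
u_2 = v_2 − 0.8944·e_1 = (-0.4000, 3.0000, 0.2000, -1.0000).
‖u_2‖ = 3.1937, so e_2 = (-0.1252, 0.9393, 0.0626, -0.3131).
e_1·v_3 = 0.4472·(-2) + 0.0000·0 + 0.8944·(-1) + 0.0000·0 = -1.7889; e_2·v_3 = (-0.1252)·(-2) + 0.9393·0 + 0.0626·(-1) + (-0.3131)·0 = 0.1879.
u_3 = v_3 + 1.7889·e_1 − 0.1879·e_2 = (-1.1765, -0.1765, 0.5882, 0.0588).
‖u_3‖ = 1.3284, so e_3 = (-0.8856, -0.1328, 0.4428, 0.0443).

e_3 = (-0.8856, -0.1328, 0.4428, 0.0443)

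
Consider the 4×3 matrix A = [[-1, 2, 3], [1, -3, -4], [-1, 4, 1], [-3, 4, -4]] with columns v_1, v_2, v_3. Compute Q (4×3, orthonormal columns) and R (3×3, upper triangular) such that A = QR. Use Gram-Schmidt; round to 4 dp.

Q = [[-0.2887, 0.0870, 0.6543], [0.2887, -0.4352, -0.5261], [-0.2887, 0.7833, -0.4924], [-0.8660, -0.4352, -0.2293]], R = [[3.4641, -6.0622, 1.1547], [0.0000, 2.8723, 4.5260], [0.0000, 0.0000, 4.4924]]

v_1 = (-1, 1, -1, -3); ‖v_1‖ = 3.4641, so q_1 = (-0.2887, 0.2887, -0.2887, -0.8660).
q_1·v_2 = (-0.2887)·2 + 0.2887·(-3) + (-0.2887)·4 + (-0.8660)·4 = -6.0622.
u_2 = v_2 + 6.0622·q_1 = (0.2500, -1.2500, 2.2500, -1.2500).
‖u_2‖ = 2.8723, so q_2 = (0.0870, -0.4352, 0.7833, -0.4352).
q_1·v_3 = (-0.2887)·3 + 0.2887·(-4) + (-0.2887)·1 + (-0.8660)·(-4) = 1.1547; q_2·v_3 = 0.0870·3 + (-0.4352)·(-4) + 0.7833·1 + (-0.4352)·(-4) = 4.5260.
u_3 = v_3 − 1.1547·q_1 − 4.5260·q_2 = (2.9394, -2.3636, -2.2121, -1.0303).
‖u_3‖ = 4.4924, so q_3 = (0.6543, -0.5261, -0.4924, -0.2293).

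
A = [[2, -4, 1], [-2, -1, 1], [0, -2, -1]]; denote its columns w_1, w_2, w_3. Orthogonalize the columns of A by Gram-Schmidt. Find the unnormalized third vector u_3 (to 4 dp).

w_1 = (2, -2, 0); ‖w_1‖ = 2.8284, so e_1 = (0.7071, -0.7071, 0.0000).
e_1·w_2 = 0.7071·(-4) + (-0.7071)·(-1) + 0.0000·(-2) = -2.1213.
u_2 = w_2 + 2.1213·e_1 = (-2.5000, -2.5000, -2.0000).
‖u_2‖ = 4.0620, so e_2 = (-0.6155, -0.6155, -0.4924).
e_1·w_3 = 0.7071·1 + (-0.7071)·1 + 0.0000·(-1) = 0.0000; e_2·w_3 = (-0.6155)·1 + (-0.6155)·1 + (-0.4924)·(-1) = -0.7385.
u_3 = w_3 + 0.0000·e_1 + 0.7385·e_2 = (0.5455, 0.5455, -1.3636).

u_3 = (0.5455, 0.5455, -1.3636)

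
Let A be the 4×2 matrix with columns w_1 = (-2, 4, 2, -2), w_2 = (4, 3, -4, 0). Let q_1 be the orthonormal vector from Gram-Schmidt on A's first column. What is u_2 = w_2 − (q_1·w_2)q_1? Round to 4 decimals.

w_1 = (-2, 4, 2, -2); ‖w_1‖ = 5.2915, so q_1 = (-0.3780, 0.7559, 0.3780, -0.3780).
q_1·w_2 = (-0.3780)·4 + 0.7559·3 + 0.3780·(-4) + (-0.3780)·0 = -0.7559.
u_2 = w_2 + 0.7559·q_1 = (3.7143, 3.5714, -3.7143, -0.2857).

u_2 = (3.7143, 3.5714, -3.7143, -0.2857)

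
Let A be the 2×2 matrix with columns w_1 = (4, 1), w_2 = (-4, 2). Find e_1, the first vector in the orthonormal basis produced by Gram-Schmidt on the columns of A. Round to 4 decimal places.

w_1 = (4, 1); ‖w_1‖ = 4.1231, so e_1 = (0.9701, 0.2425).

e_1 = (0.9701, 0.2425)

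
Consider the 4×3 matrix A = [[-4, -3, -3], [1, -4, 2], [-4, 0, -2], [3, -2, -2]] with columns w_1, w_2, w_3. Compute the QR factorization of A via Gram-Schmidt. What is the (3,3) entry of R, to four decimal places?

r_{33} = 3.7793

w_1 = (-4, 1, -4, 3); ‖w_1‖ = 6.4807, so q_1 = (-0.6172, 0.1543, -0.6172, 0.4629).
q_1·w_2 = (-0.6172)·(-3) + 0.1543·(-4) + (-0.6172)·0 + 0.4629·(-2) = 0.3086.
u_2 = w_2 − 0.3086·q_1 = (-2.8095, -4.0476, 0.1905, -2.1429).
‖u_2‖ = 5.3763, so q_2 = (-0.5226, -0.7529, 0.0354, -0.3986).
q_1·w_3 = (-0.6172)·(-3) + 0.1543·2 + (-0.6172)·(-2) + 0.4629·(-2) = 2.4689; q_2·w_3 = (-0.5226)·(-3) + (-0.7529)·2 + 0.0354·(-2) + (-0.3986)·(-2) = 0.7883.
u_3 = w_3 − 2.4689·q_1 − 0.7883·q_2 = (-1.0643, 2.2125, -0.5041, -2.8287).
r_{33} = ‖u_3‖ = 3.7793.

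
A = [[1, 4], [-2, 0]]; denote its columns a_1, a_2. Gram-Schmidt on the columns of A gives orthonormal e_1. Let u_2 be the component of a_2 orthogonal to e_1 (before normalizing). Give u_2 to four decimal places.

a_1 = (1, -2); ‖a_1‖ = 2.2361, so e_1 = (0.4472, -0.8944).
e_1·a_2 = 0.4472·4 + (-0.8944)·0 = 1.7889.
u_2 = a_2 − 1.7889·e_1 = (3.2000, 1.6000).

u_2 = (3.2000, 1.6000)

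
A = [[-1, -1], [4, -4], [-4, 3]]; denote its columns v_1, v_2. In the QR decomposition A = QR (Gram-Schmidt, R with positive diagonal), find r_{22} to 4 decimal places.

q_1 = v_1/‖v_1‖ = (-1, 4, -4)/5.7446 = (-0.1741, 0.6963, -0.6963).
r_{12} = q_1·v_2 = -4.7001.
u_2 = v_2 + 4.7001·q_1 = (-1.8182, -0.7273, -0.2727).
r_{22} = ‖u_2‖ = 1.9771.

r_{22} = 1.9771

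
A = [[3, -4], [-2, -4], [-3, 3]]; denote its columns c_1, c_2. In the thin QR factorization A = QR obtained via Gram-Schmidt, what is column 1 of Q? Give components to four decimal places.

q_1 = (0.6396, -0.4264, -0.6396)

q_1 = c_1/‖c_1‖ = (3, -2, -3)/4.6904 = (0.6396, -0.4264, -0.6396).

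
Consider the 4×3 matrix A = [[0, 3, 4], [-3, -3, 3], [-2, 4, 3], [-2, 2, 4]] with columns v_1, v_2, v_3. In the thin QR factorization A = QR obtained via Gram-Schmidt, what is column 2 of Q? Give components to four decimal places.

q_2 = (0.4901, -0.5766, 0.5958, 0.2691)

q_1 = v_1/‖v_1‖ = (0, -3, -2, -2)/4.1231 = (0.0000, -0.7276, -0.4851, -0.4851).
r_{12} = q_1·v_2 = -0.7276.
u_2 = v_2 + 0.7276·q_1 = (3.0000, -3.5294, 3.6471, 1.6471).
‖u_2‖ = 6.1213, so q_2 = (0.4901, -0.5766, 0.5958, 0.2691).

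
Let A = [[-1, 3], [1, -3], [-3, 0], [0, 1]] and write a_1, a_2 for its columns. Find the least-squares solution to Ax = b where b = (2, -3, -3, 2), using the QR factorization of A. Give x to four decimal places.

a_1 = (-1, 1, -3, 0); ‖a_1‖ = 3.3166, so q_1 = (-0.3015, 0.3015, -0.9045, 0.0000).
q_1·a_2 = (-0.3015)·3 + 0.3015·(-3) + (-0.9045)·0 + 0.0000·1 = -1.8091.
u_2 = a_2 + 1.8091·q_1 = (2.4545, -2.4545, -1.6364, 1.0000).
‖u_2‖ = 3.9658, so q_2 = (0.6189, -0.6189, -0.4126, 0.2522).
Qᵀb = (1.2060, 4.8369).
Back-substitute: x_2 = 4.8369/3.9658 = 1.2197.
x_1 = (1.2060 + 1.8091·1.2197)/3.3166 = 1.0289.

x = (1.0289, 1.2197)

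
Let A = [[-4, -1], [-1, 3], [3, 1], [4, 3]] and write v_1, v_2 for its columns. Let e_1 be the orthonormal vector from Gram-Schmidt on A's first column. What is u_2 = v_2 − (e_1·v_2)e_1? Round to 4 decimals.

u_2 = (0.5238, 3.3810, -0.1429, 1.4762)

v_1 = (-4, -1, 3, 4); ‖v_1‖ = 6.4807, so e_1 = (-0.6172, -0.1543, 0.4629, 0.6172).
e_1·v_2 = (-0.6172)·(-1) + (-0.1543)·3 + 0.4629·1 + 0.6172·3 = 2.4689.
u_2 = v_2 − 2.4689·e_1 = (0.5238, 3.3810, -0.1429, 1.4762).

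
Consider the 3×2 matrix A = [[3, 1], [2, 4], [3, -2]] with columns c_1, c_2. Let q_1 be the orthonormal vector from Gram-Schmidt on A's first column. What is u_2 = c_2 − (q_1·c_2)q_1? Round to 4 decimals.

u_2 = (0.3182, 3.5455, -2.6818)

q_1 = c_1/‖c_1‖ = (3, 2, 3)/4.6904 = (0.6396, 0.4264, 0.6396).
r_{12} = q_1·c_2 = 1.0660.
u_2 = c_2 − 1.0660·q_1 = (0.3182, 3.5455, -2.6818).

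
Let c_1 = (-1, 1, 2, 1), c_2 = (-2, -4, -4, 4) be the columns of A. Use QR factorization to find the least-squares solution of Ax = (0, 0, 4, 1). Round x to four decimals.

e_1 = c_1/‖c_1‖ = (-1, 1, 2, 1)/2.6458 = (-0.3780, 0.3780, 0.7559, 0.3780).
r_{12} = e_1·c_2 = -2.2678.
u_2 = c_2 + 2.2678·e_1 = (-2.8571, -3.1429, -2.2857, 4.8571).
‖u_2‖ = 6.8452, so e_2 = (-0.4174, -0.4591, -0.3339, 0.7096).
Qᵀb = (3.4017, -0.6261).
Back-substitute: x_2 = -0.6261/6.8452 = -0.0915.
x_1 = (3.4017 + 2.2678·(-0.0915))/2.6458 = 1.2073.

x = (1.2073, -0.0915)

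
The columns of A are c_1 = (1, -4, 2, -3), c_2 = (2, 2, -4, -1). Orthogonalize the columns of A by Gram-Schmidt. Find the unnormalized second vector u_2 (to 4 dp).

u_2 = (2.3667, 0.5333, -3.2667, -2.1000)

c_1 = (1, -4, 2, -3); ‖c_1‖ = 5.4772, so q_1 = (0.1826, -0.7303, 0.3651, -0.5477).
q_1·c_2 = 0.1826·2 + (-0.7303)·2 + 0.3651·(-4) + (-0.5477)·(-1) = -2.0083.
u_2 = c_2 + 2.0083·q_1 = (2.3667, 0.5333, -3.2667, -2.1000).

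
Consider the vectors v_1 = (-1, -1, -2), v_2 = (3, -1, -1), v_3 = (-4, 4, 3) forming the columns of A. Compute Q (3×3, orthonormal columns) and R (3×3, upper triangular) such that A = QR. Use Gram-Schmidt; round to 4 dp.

v_1 = (-1, -1, -2); ‖v_1‖ = 2.4495, so e_1 = (-0.4082, -0.4082, -0.8165).
e_1·v_2 = (-0.4082)·3 + (-0.4082)·(-1) + (-0.8165)·(-1) = 0.0000.
u_2 = v_2 − 0.0000·e_1 = (3.0000, -1.0000, -1.0000).
‖u_2‖ = 3.3166, so e_2 = (0.9045, -0.3015, -0.3015).
e_1·v_3 = (-0.4082)·(-4) + (-0.4082)·4 + (-0.8165)·3 = -2.4495; e_2·v_3 = 0.9045·(-4) + (-0.3015)·4 + (-0.3015)·3 = -5.7287.
u_3 = v_3 + 2.4495·e_1 + 5.7287·e_2 = (0.1818, 1.2727, -0.7273).
‖u_3‖ = 1.4771, so e_3 = (0.1231, 0.8616, -0.4924).

Q = [[-0.4082, 0.9045, 0.1231], [-0.4082, -0.3015, 0.8616], [-0.8165, -0.3015, -0.4924]], R = [[2.4495, 0.0000, -2.4495], [0.0000, 3.3166, -5.7287], [0.0000, 0.0000, 1.4771]]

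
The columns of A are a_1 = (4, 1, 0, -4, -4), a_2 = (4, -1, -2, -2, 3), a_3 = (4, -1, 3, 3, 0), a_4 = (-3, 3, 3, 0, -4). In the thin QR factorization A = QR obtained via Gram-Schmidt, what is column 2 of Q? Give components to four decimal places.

q_2 = (0.5524, -0.2181, -0.3562, -0.1963, 0.6942)

a_1 = (4, 1, 0, -4, -4); ‖a_1‖ = 7.0000, so q_1 = (0.5714, 0.1429, 0.0000, -0.5714, -0.5714).
q_1·a_2 = 0.5714·4 + 0.1429·(-1) + 0.0000·(-2) + (-0.5714)·(-2) + (-0.5714)·3 = 1.5714.
u_2 = a_2 − 1.5714·q_1 = (3.1020, -1.2245, -2.0000, -1.1020, 3.8980).
‖u_2‖ = 5.6152, so q_2 = (0.5524, -0.2181, -0.3562, -0.1963, 0.6942).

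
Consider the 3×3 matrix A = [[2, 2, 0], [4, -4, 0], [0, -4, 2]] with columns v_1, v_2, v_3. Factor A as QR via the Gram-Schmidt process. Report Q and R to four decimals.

Q = [[0.4472, 0.5963, 0.6667], [0.8944, -0.2981, -0.3333], [0.0000, -0.7454, 0.6667]], R = [[4.4721, -2.6833, 0.0000], [0.0000, 5.3666, -1.4907], [0.0000, 0.0000, 1.3333]]

q_1 = v_1/‖v_1‖ = (2, 4, 0)/4.4721 = (0.4472, 0.8944, 0.0000).
r_{12} = q_1·v_2 = -2.6833.
u_2 = v_2 + 2.6833·q_1 = (3.2000, -1.6000, -4.0000).
‖u_2‖ = 5.3666, so q_2 = (0.5963, -0.2981, -0.7454).
r_{13} = q_1·v_3 = 0.0000; r_{23} = q_2·v_3 = -1.4907.
u_3 = v_3 + 0.0000·q_1 + 1.4907·q_2 = (0.8889, -0.4444, 0.8889).
‖u_3‖ = 1.3333, so q_3 = (0.6667, -0.3333, 0.6667).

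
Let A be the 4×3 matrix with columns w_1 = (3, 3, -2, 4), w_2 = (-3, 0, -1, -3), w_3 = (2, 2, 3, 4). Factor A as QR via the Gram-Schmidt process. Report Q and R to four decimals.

Q = [[0.4867, -0.4867, -0.4217], [0.4867, 0.4867, 0.5903], [-0.3244, -0.6489, 0.6578], [0.6489, -0.3244, 0.2024]], R = [[6.1644, -3.0822, 3.5689], [0.0000, 3.0822, -3.2444], [0.0000, 0.0000, 3.1204]]

e_1 = w_1/‖w_1‖ = (3, 3, -2, 4)/6.1644 = (0.4867, 0.4867, -0.3244, 0.6489).
r_{12} = e_1·w_2 = -3.0822.
u_2 = w_2 + 3.0822·e_1 = (-1.5000, 1.5000, -2.0000, -1.0000).
‖u_2‖ = 3.0822, so e_2 = (-0.4867, 0.4867, -0.6489, -0.3244).
r_{13} = e_1·w_3 = 3.5689; r_{23} = e_2·w_3 = -3.2444.
u_3 = w_3 − 3.5689·e_1 + 3.2444·e_2 = (-1.3158, 1.8421, 2.0526, 0.6316).
‖u_3‖ = 3.1204, so e_3 = (-0.4217, 0.5903, 0.6578, 0.2024).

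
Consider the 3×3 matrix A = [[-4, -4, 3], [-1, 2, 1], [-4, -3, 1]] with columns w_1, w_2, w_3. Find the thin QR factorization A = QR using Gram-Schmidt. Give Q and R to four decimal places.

Q = [[-0.6963, -0.2908, 0.6562], [-0.1741, 0.9554, 0.2386], [-0.6963, 0.0519, -0.7159]], R = [[5.7446, 4.5260, -2.9593], [0.0000, 2.9181, 0.1350], [0.0000, 0.0000, 1.4914]]

q_1 = w_1/‖w_1‖ = (-4, -1, -4)/5.7446 = (-0.6963, -0.1741, -0.6963).
r_{12} = q_1·w_2 = 4.5260.
u_2 = w_2 − 4.5260·q_1 = (-0.8485, 2.7879, 0.1515).
‖u_2‖ = 2.9181, so q_2 = (-0.2908, 0.9554, 0.0519).
r_{13} = q_1·w_3 = -2.9593; r_{23} = q_2·w_3 = 0.1350.
u_3 = w_3 + 2.9593·q_1 − 0.1350·q_2 = (0.9786, 0.3559, -1.0676).
‖u_3‖ = 1.4914, so q_3 = (0.6562, 0.2386, -0.7159).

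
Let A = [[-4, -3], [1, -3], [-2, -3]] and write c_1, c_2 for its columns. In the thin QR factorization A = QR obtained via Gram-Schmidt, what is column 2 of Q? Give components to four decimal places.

e_2 = (-0.0354, -0.9204, -0.3894)

c_1 = (-4, 1, -2); ‖c_1‖ = 4.5826, so e_1 = (-0.8729, 0.2182, -0.4364).
e_1·c_2 = (-0.8729)·(-3) + 0.2182·(-3) + (-0.4364)·(-3) = 3.2733.
u_2 = c_2 − 3.2733·e_1 = (-0.1429, -3.7143, -1.5714).
‖u_2‖ = 4.0356, so e_2 = (-0.0354, -0.9204, -0.3894).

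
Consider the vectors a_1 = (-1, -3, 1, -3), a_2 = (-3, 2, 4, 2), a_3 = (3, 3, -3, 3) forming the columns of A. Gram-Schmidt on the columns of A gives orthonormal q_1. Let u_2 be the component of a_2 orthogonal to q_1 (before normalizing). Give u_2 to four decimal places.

u_2 = (-3.2500, 1.2500, 4.2500, 1.2500)

q_1 = a_1/‖a_1‖ = (-1, -3, 1, -3)/4.4721 = (-0.2236, -0.6708, 0.2236, -0.6708).
r_{12} = q_1·a_2 = -1.1180.
u_2 = a_2 + 1.1180·q_1 = (-3.2500, 1.2500, 4.2500, 1.2500).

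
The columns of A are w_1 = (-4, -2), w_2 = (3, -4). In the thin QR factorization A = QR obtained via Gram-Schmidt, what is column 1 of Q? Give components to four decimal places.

w_1 = (-4, -2); ‖w_1‖ = 4.4721, so q_1 = (-0.8944, -0.4472).

q_1 = (-0.8944, -0.4472)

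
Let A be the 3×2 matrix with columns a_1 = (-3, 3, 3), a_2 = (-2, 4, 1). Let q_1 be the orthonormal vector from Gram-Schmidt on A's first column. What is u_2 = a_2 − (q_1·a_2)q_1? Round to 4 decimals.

a_1 = (-3, 3, 3); ‖a_1‖ = 5.1962, so q_1 = (-0.5774, 0.5774, 0.5774).
q_1·a_2 = (-0.5774)·(-2) + 0.5774·4 + 0.5774·1 = 4.0415.
u_2 = a_2 − 4.0415·q_1 = (0.3333, 1.6667, -1.3333).

u_2 = (0.3333, 1.6667, -1.3333)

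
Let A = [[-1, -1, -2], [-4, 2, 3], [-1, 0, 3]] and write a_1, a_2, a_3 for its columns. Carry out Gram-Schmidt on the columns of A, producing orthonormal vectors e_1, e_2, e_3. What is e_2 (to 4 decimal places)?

e_2 = (-0.9203, 0.2945, -0.2577)

a_1 = (-1, -4, -1); ‖a_1‖ = 4.2426, so e_1 = (-0.2357, -0.9428, -0.2357).
e_1·a_2 = (-0.2357)·(-1) + (-0.9428)·2 + (-0.2357)·0 = -1.6499.
u_2 = a_2 + 1.6499·e_1 = (-1.3889, 0.4444, -0.3889).
‖u_2‖ = 1.5092, so e_2 = (-0.9203, 0.2945, -0.2577).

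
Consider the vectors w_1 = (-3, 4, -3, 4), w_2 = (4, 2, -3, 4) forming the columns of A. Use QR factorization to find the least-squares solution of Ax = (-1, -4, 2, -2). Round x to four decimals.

x = (-0.3698, -0.4052)

w_1 = (-3, 4, -3, 4); ‖w_1‖ = 7.0711, so q_1 = (-0.4243, 0.5657, -0.4243, 0.5657).
q_1·w_2 = (-0.4243)·4 + 0.5657·2 + (-0.4243)·(-3) + 0.5657·4 = 2.9698.
u_2 = w_2 − 2.9698·q_1 = (5.2600, 0.3200, -1.7400, 2.3200).
‖u_2‖ = 6.0150, so q_2 = (0.8745, 0.0532, -0.2893, 0.3857).
Qᵀb = (-3.8184, -2.4372).
Back-substitute: x_2 = -2.4372/6.0150 = -0.4052.
x_1 = (-3.8184 − 2.9698·(-0.4052))/7.0711 = -0.3698.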